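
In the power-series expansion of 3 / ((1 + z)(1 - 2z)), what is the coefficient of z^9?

Partial fractions give a closed form: a_n = (1)·(-1)^n + (2)·2^n.
At n = 9: a_9 = 1023.

1023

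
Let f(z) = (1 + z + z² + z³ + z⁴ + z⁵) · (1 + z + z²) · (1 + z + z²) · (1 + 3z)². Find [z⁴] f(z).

(1 + z + z² + z³ + z⁴ + z⁵) has coefficients 1,1,1,1,1 for degrees 0…4.
(1 + z + z²) has coefficients 1,1,1,0,0 for degrees 0…4.
Multiplying by (1 + z + z²) gives running coefficients 1,2,3,2,1 for degrees 0…4.
Finally multiplying by (1 + 3z)², the product of all factors after the first has coefficients 1,8,24,38,40 for degrees 0…4.
[z⁴] = 1·40 + 1·38 + 1·24 + 1·8 + 1·1 = 111.

111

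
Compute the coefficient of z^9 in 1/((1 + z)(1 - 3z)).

14762

Partial fractions give a closed form: a_n = (1/4)·(-1)^n + (3/4)·3^n.
At n = 9: a_9 = 14762.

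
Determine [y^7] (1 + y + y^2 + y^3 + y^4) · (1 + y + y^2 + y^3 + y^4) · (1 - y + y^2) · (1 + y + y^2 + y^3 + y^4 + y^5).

(1 + y + y^2 + y^3 + y^4) has coefficients 1,1,1,1,1 for degrees 0…4.
(1 + y + y^2 + y^3 + y^4) has coefficients 1,1,1,1,1,0,0,0 for degrees 0…7.
Multiplying by (1 - y + y^2) gives running coefficients 1,0,1,1,1,0,1,0 for degrees 0…7.
Finally multiplying by (1 + y + y^2 + y^3 + y^4 + y^5), the product of all factors after the first has coefficients 1,1,2,3,4,4,4,4 for degrees 0…7.
[y^7] = 1·4 + 1·4 + 1·4 + 1·4 + 1·3 = 19.

19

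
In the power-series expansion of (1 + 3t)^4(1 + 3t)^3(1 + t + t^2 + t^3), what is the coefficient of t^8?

12393

(1 + 3t)^4 has coefficients 1,12,54,108,81 for degrees 0…4.
(1 + 3t)^3 has coefficients 1,9,27,27,0,0,0,0,0 for degrees 0…8.
Finally multiplying by (1 + t + t^2 + t^3), the product of all factors after the first has coefficients 1,10,37,64,63,54,27,0,0 for degrees 0…8.
[t^8] = 1·0 + 12·0 + 54·27 + 108·54 + 81·63 = 12393.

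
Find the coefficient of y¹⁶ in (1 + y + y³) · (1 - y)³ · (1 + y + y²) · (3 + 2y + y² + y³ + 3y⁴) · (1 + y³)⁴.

(1 + y + y³) has coefficients 1,1,0,1 for degrees 0…3.
(1 - y)³ has coefficients 1,-3,3,-1,0,0,0,0,0,0,0,0,0,0,0,0,0 for degrees 0…16.
Multiplying by (1 + y + y²) gives running coefficients 1,-2,1,-1,2,-1,0,0,0,0,0,0,0,0,0,0,0 for degrees 0…16.
Multiplying by (3 + 2y + y² + y³ + 3y⁴) gives running coefficients 3,-4,0,-2,6,-5,2,-2,5,-3,0,0,0,0,0,0,0 for degrees 0…16.
Finally multiplying by (1 + y³)⁴, the product of all factors after the first has coefficients 3,-4,0,10,-10,-5,12,-2,-15,5,12,-10,-5,8,10,-12,-2 for degrees 0…16.
[y¹⁶] = 1·(-2) + 1·(-12) + 1·8 = -6.

-6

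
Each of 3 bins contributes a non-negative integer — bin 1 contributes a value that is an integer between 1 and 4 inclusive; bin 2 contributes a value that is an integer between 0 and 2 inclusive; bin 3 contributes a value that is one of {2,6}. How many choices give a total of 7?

The generating function for the choices is (t + t^2 + t^3 + t^4)·(1 + t + t^2)·(t^2 + t^6); the count is [t^7].
(t + t^2 + t^3 + t^4) has coefficients 0,1,1,1,1 for degrees 0…4.
(1 + t + t^2) has coefficients 1,1,1,0,0,0,0,0 for degrees 0…7.
Finally multiplying by (t^2 + t^6), the product of all factors after the first has coefficients 0,0,1,1,1,0,1,1 for degrees 0…7.
[t^7] = 1·1 + 1·0 + 1·1 + 1·1 = 3.

3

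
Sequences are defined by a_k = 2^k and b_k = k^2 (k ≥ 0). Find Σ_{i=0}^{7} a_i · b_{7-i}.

685

The convolution is the t^7 coefficient of A(t)B(t).
Σ = 1·49 + 2·36 + 4·25 + 8·16 + 16·9 + 32·4 + 64·1 + 128·0 = 685.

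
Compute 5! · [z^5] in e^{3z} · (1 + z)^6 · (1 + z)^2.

The EGF product rule gives c_5 = Σ_{k_1+k_2+k_3=5} C(5; k_1,k_2,k_3) · ∏ g_i(k_i), where e^{3z} gives (3)^k; (1+z)^6 gives the falling factorial (6)_k; (1+z)^2 gives the falling factorial (2)_k.
g_1(k) for k = 0…5: 1, 3, 9, 27, 81, 243.
g_2(k) for k = 0…5: 1, 6, 30, 120, 360, 720.
g_3(k) for k = 0…5: 1, 2, 2, 0, 0, 0.
First combine the last two factors: h(k) = Σ_j C(k,j)·g_2(j)·g_3(k−j) for k = 0…5: 1, 8, 56, 336, 1680, 6720.
c_5 = Σ_k C(5,k)·g_1(k)·h(5−k) = 1·1·6720 + 5·3·1680 + 10·9·336 + 10·27·56 + 5·81·8 + 1·243·1 = 6720 + 25200 + 30240 + 15120 + 3240 + 243 = 80763.

80763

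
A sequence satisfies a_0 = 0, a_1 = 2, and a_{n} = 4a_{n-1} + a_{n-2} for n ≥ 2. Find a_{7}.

The ordinary generating function has denominator 1 - 4x - x^2.
Iterating the recurrence: a_0,…,a_{7} = 0, 2, 8, 34, 144, 610, 2584, 10946.

10946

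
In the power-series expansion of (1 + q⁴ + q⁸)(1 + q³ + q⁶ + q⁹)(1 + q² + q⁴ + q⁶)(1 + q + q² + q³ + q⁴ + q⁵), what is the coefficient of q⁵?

(1 + q⁴ + q⁸) has coefficients 1,0,0,0,1,0 for degrees 0…5.
(1 + q³ + q⁶ + q⁹) has coefficients 1,0,0,1,0,0 for degrees 0…5.
Multiplying by (1 + q² + q⁴ + q⁶) gives running coefficients 1,0,1,1,1,1 for degrees 0…5.
Finally multiplying by (1 + q + q² + q³ + q⁴ + q⁵), the product of all factors after the first has coefficients 1,1,2,3,4,5 for degrees 0…5.
[q⁵] = 1·5 + 1·1 = 6.

6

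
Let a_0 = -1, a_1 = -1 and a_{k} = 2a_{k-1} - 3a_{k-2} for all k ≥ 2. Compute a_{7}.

-43

The ordinary generating function has denominator 1 - 2z + 3z^2.
Iterating the recurrence: a_0,…,a_{7} = -1, -1, 1, 5, 7, -1, -23, -43.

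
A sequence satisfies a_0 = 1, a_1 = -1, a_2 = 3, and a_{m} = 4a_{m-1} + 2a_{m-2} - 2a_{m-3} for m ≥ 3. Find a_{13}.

22045904

The ordinary generating function has denominator 1 - 4z - 2z^2 + 2z^3.
Iterating the recurrence: a_0,…,a_{13} = 1, -1, 3, 8, 40, 170, 744, 3236, 14092, 61352, 267120, 1163000, 5063536, 22045904.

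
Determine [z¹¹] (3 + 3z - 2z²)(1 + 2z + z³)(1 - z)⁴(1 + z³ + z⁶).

(3 + 3z - 2z²) has coefficients 3,3,-2 for degrees 0…2.
(1 + 2z + z³) has coefficients 1,2,0,1,0,0,0,0,0,0,0,0 for degrees 0…11.
Multiplying by (1 - z)⁴ gives running coefficients 1,-2,-2,9,-11,8,-4,1,0,0,0,0 for degrees 0…11.
Finally multiplying by (1 + z³ + z⁶), the product of all factors after the first has coefficients 1,-2,-2,10,-13,6,6,-12,6,5,-10,8 for degrees 0…11.
[z¹¹] = 3·8 + 3·(-10) − 2·5 = -16.

-16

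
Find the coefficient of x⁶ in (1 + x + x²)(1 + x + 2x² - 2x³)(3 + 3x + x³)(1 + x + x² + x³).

14

(1 + x + x²) has coefficients 1,1,1 for degrees 0…2.
(1 + x + 2x² - 2x³) has coefficients 1,1,2,-2,0,0,0 for degrees 0…6.
Multiplying by (3 + 3x + x³) gives running coefficients 3,6,9,1,-5,2,-2 for degrees 0…6.
Finally multiplying by (1 + x + x² + x³), the product of all factors after the first has coefficients 3,9,18,19,11,7,-4 for degrees 0…6.
[x⁶] = 1·(-4) + 1·7 + 1·11 = 14.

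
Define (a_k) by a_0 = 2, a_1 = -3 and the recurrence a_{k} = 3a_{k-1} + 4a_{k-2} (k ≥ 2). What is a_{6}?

-817

The ordinary generating function has denominator 1 - 3z - 4z^2.
Iterating the recurrence: a_0,…,a_{6} = 2, -3, -1, -15, -49, -207, -817.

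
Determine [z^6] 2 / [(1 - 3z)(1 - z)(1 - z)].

The denominator gives the recurrence a_n = 5a_(n−1) − 7a_(n−2) + 3a_(n−3) for n ≥ 3; the numerator fixes a_0 = 2, a_1 = 10, a_2 = 36.
Iterating: 2, 10, 36, 116, 358, 1086, 3272, so a_6 = 3272.

3272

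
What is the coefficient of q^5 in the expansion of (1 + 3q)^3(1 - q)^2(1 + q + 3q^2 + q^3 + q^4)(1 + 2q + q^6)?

-51

(1 + 3q)^3 has coefficients 1,9,27,27 for degrees 0…3.
(1 - q)^2 has coefficients 1,-2,1,0,0,0 for degrees 0…5.
Multiplying by (1 + q + 3q^2 + q^3 + q^4) gives running coefficients 1,-1,2,-4,2,-1 for degrees 0…5.
Finally multiplying by (1 + 2q + q^6), the product of all factors after the first has coefficients 1,1,0,0,-6,3 for degrees 0…5.
[q^5] = 1·3 + 9·(-6) + 27·0 + 27·0 = -51.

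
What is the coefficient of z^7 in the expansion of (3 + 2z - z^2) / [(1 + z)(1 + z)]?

The denominator gives the recurrence a_n = −2a_(n−1) − a_(n−2) for n ≥ 3; the numerator fixes a_0 = 3, a_1 = -4, a_2 = 4.
Iterating: 3, -4, 4, -4, 4, -4, 4, -4, so a_7 = -4.

-4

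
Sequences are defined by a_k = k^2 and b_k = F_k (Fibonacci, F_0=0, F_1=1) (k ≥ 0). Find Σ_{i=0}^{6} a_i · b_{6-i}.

This is [x^6] in the product of the two ordinary generating functions.
Σ = 0·8 + 1·5 + 4·3 + 9·2 + 16·1 + 25·1 + 36·0 = 76.

76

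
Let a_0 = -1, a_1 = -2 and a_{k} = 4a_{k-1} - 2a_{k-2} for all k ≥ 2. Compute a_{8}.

-9232

The ordinary generating function has denominator 1 - 4x + 2x^2.
Iterating the recurrence: a_0,…,a_{8} = -1, -2, -6, -20, -68, -232, -792, -2704, -9232.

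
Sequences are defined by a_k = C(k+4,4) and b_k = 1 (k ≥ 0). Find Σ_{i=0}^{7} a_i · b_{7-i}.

Write out a_i and b_{7-i} for i = 0,…,7 and sum the products.
Σ = 1·1 + 5·1 + 15·1 + 35·1 + 70·1 + 126·1 + 210·1 + 330·1 = 792.

792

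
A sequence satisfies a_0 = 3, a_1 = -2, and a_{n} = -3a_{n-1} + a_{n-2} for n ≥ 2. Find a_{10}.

124584

The ordinary generating function has denominator 1 + 3y - y^2.
Iterating the recurrence: a_0,…,a_{10} = 3, -2, 9, -29, 96, -317, 1047, -3458, 11421, -37721, 124584.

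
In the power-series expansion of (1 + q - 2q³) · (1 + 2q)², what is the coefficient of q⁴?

(1 + q - 2q³) has coefficients 1,1,0,-2 for degrees 0…3.
(1 + 2q)² has coefficients 1,4,4,0,0 for degrees 0…4.
[q⁴] = 1·0 + 1·0 − 2·4 = -8.

-8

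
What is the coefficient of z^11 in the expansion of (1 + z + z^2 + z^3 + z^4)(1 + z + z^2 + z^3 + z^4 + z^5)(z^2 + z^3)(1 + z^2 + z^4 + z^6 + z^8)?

30

(1 + z + z^2 + z^3 + z^4) has coefficients 1,1,1,1,1 for degrees 0…4.
(1 + z + z^2 + z^3 + z^4 + z^5) has coefficients 1,1,1,1,1,1,0,0,0,0,0,0 for degrees 0…11.
Multiplying by (z^2 + z^3) gives running coefficients 0,0,1,2,2,2,2,2,1,0,0,0 for degrees 0…11.
Finally multiplying by (1 + z^2 + z^4 + z^6 + z^8), the product of all factors after the first has coefficients 0,0,1,2,3,4,5,6,6,6,6,6 for degrees 0…11.
[z^11] = 1·6 + 1·6 + 1·6 + 1·6 + 1·6 = 30.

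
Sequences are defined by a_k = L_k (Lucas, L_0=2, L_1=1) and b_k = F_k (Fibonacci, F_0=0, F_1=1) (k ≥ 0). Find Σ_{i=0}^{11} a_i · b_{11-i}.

1068

This is [x^11] in the product of the two ordinary generating functions.
Σ = 2·89 + 1·55 + 3·34 + 4·21 + 7·13 + 11·8 + 18·5 + 29·3 + 47·2 + 76·1 + 123·1 + 199·0 = 1068.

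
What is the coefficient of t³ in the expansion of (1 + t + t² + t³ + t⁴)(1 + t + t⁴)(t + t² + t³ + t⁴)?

(1 + t + t² + t³ + t⁴) has coefficients 1,1,1,1 for degrees 0…3.
(1 + t + t⁴) has coefficients 1,1,0,0 for degrees 0…3.
Finally multiplying by (t + t² + t³ + t⁴), the product of all factors after the first has coefficients 0,1,2,2 for degrees 0…3.
[t³] = 1·2 + 1·2 + 1·1 + 1·0 = 5.

5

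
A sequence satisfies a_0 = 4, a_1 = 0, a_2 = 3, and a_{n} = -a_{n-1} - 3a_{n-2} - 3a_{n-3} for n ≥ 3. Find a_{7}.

-105

The ordinary generating function has denominator 1 + x + 3x^2 + 3x^3.
Iterating the recurrence: a_0,…,a_{7} = 4, 0, 3, -15, 6, 30, -3, -105.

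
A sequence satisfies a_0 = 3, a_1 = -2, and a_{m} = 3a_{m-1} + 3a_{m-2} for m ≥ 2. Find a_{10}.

50058

The ordinary generating function has denominator 1 - 3t - 3t^2.
Iterating the recurrence: a_0,…,a_{10} = 3, -2, 3, 3, 18, 63, 243, 918, 3483, 13203, 50058.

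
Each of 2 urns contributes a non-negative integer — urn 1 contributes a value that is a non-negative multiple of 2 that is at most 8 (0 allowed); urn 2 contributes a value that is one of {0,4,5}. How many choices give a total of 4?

The generating function for the choices is (1 + z^2 + z^4 + z^6 + z^8)·(1 + z^4 + z^5); the count is [z^4].
(1 + z^2 + z^4 + z^6 + z^8) has coefficients 1,0,1,0,1 for degrees 0…4.
(1 + z^4 + z^5) has coefficients 1,0,0,0,1 for degrees 0…4.
[z^4] = 1·1 + 1·0 + 1·1 = 2.

2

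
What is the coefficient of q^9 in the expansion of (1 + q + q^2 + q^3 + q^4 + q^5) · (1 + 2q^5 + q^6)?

3

(1 + q + q^2 + q^3 + q^4 + q^5) has coefficients 1,1,1,1,1,1 for degrees 0…5.
(1 + 2q^5 + q^6) has coefficients 1,0,0,0,0,2,1,0,0,0 for degrees 0…9.
[q^9] = 1·0 + 1·0 + 1·0 + 1·1 + 1·2 + 1·0 = 3.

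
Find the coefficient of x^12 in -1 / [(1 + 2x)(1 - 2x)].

Partial fractions give a closed form: a_n = (-1/2)·(-2)^n + (-1/2)·2^n.
At n = 12: a_12 = -4096.

-4096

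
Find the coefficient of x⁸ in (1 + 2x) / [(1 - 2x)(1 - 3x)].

Partial fractions give a closed form: a_n = (-4)·2^n + (5)·3^n.
At n = 8: a_8 = 31781.

31781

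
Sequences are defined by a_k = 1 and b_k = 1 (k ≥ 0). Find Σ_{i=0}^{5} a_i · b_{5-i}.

6

Write out a_i and b_{5-i} for i = 0,…,5 and sum the products.
Σ = 1·1 + 1·1 + 1·1 + 1·1 + 1·1 + 1·1 = 6.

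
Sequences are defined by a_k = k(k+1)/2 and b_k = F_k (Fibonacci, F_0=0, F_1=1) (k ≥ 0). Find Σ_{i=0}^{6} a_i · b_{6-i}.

51

Write out a_i and b_{6-i} for i = 0,…,6 and sum the products.
Σ = 0·8 + 1·5 + 3·3 + 6·2 + 10·1 + 15·1 + 21·0 = 51.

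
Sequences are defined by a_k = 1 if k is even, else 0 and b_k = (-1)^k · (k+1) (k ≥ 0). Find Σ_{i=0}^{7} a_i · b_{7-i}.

This is [x^7] in the product of the two ordinary generating functions.
Σ = 1·(-8) + 0·7 + 1·(-6) + 0·5 + 1·(-4) + 0·3 + 1·(-2) + 0·1 = -20.

-20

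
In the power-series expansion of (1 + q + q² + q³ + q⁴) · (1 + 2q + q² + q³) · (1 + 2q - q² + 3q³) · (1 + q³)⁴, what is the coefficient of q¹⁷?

(1 + q + q² + q³ + q⁴) has coefficients 1,1,1,1,1 for degrees 0…4.
(1 + 2q + q² + q³) has coefficients 1,2,1,1,0,0,0,0,0,0,0,0,0,0,0,0,0,0 for degrees 0…17.
Multiplying by (1 + 2q - q² + 3q³) gives running coefficients 1,4,4,4,7,2,3,0,0,0,0,0,0,0,0,0,0,0 for degrees 0…17.
Finally multiplying by (1 + q³)⁴, the product of all factors after the first has coefficients 1,4,4,8,23,18,25,52,32,40,58,28,35,32,12,16,7,2 for degrees 0…17.
[q¹⁷] = 1·2 + 1·7 + 1·16 + 1·12 + 1·32 = 69.

69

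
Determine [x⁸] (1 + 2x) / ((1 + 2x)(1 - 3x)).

The denominator gives the recurrence a_n = a_(n−1) + 6a_(n−2) for n ≥ 2; the numerator fixes a_0 = 1, a_1 = 3.
Iterating: 1, 3, 9, 27, 81, 243, 729, 2187, 6561, so a_8 = 6561.

6561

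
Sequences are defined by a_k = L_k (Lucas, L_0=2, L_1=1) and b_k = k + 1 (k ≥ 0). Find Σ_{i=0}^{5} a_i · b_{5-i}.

66

Write out a_i and b_{5-i} for i = 0,…,5 and sum the products.
Σ = 2·6 + 1·5 + 3·4 + 4·3 + 7·2 + 11·1 = 66.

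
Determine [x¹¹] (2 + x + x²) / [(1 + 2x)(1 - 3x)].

The denominator gives the recurrence a_n = a_(n−1) + 6a_(n−2) for n ≥ 3; the numerator fixes a_0 = 2, a_1 = 3, a_2 = 16.
Iterating: 2, 3, 16, 34, 130, 334, 1114, 3118, 9802, 28510, 87322, 258382, so a_11 = 258382.

258382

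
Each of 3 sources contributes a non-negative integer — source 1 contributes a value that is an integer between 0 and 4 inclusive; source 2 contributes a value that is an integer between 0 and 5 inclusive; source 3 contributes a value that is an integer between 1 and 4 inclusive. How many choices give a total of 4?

10

The generating function for the choices is (1 + z + z² + z³ + z⁴)·(1 + z + z² + z³ + z⁴ + z⁵)·(z + z² + z³ + z⁴); the count is [z⁴].
(1 + z + z² + z³ + z⁴) has coefficients 1,1,1,1,1 for degrees 0…4.
(1 + z + z² + z³ + z⁴ + z⁵) has coefficients 1,1,1,1,1 for degrees 0…4.
Finally multiplying by (z + z² + z³ + z⁴), the product of all factors after the first has coefficients 0,1,2,3,4 for degrees 0…4.
[z⁴] = 1·4 + 1·3 + 1·2 + 1·1 + 1·0 = 10.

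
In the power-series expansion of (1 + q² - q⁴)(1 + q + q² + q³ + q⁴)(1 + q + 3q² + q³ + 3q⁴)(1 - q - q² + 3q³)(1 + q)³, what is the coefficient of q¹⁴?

-38

(1 + q² - q⁴) has coefficients 1,0,1,0,-1 for degrees 0…4.
(1 + q + q² + q³ + q⁴) has coefficients 1,1,1,1,1,0,0,0,0,0,0,0,0,0,0 for degrees 0…14.
Multiplying by (1 + q + 3q² + q³ + 3q⁴) gives running coefficients 1,2,5,6,9,8,7,4,3,0,0,0,0,0,0 for degrees 0…14.
Multiplying by (1 - q - q² + 3q³) gives running coefficients 1,1,2,2,4,8,8,16,16,14,9,9,0,0,0 for degrees 0…14.
Finally multiplying by (1 + q)³, the product of all factors after the first has coefficients 1,4,8,12,17,28,46,68,96,118,115,94,68,36,9 for degrees 0…14.
[q¹⁴] = 1·9 + 1·68 − 1·115 = -38.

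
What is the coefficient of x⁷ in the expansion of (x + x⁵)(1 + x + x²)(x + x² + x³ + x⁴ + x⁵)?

4

(x + x⁵) has coefficients 0,1,0,0,0,1 for degrees 0…5.
(1 + x + x²) has coefficients 1,1,1,0,0,0,0,0 for degrees 0…7.
Finally multiplying by (x + x² + x³ + x⁴ + x⁵), the product of all factors after the first has coefficients 0,1,2,3,3,3,2,1 for degrees 0…7.
[x⁷] = 1·2 + 1·2 = 4.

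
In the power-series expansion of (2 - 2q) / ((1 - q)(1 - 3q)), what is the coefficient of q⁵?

Partial fractions give a closed form: a_n = (2)·3^n.
At n = 5: a_5 = 486.

486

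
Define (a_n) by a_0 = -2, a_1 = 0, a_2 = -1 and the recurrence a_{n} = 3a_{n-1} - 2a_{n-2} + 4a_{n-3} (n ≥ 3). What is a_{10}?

The ordinary generating function has denominator 1 - 3q + 2q^2 - 4q^3.
Iterating the recurrence: a_0,…,a_{10} = -2, 0, -1, -11, -31, -75, -207, -595, -1671, -4651, -12991.

-12991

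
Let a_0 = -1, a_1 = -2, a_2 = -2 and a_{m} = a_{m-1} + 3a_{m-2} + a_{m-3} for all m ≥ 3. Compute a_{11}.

The ordinary generating function has denominator 1 - z - 3z^2 - z^3.
Iterating the recurrence: a_0,…,a_{11} = -1, -2, -2, -9, -17, -46, -106, -261, -625, -1514, -3650, -8817.

-8817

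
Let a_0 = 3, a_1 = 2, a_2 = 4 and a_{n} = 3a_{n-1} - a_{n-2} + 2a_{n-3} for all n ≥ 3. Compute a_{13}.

The ordinary generating function has denominator 1 - 3q + q^2 - 2q^3.
Iterating the recurrence: a_0,…,a_{13} = 3, 2, 4, 16, 48, 136, 392, 1136, 3288, 9512, 27520, 79624, 230376, 666544.

666544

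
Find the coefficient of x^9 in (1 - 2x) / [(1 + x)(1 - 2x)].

The denominator gives the recurrence a_n = a_(n−1) + 2a_(n−2) for n ≥ 2; the numerator fixes a_0 = 1, a_1 = -1.
Iterating: 1, -1, 1, -1, 1, -1, 1, -1, 1, -1, so a_9 = -1.

-1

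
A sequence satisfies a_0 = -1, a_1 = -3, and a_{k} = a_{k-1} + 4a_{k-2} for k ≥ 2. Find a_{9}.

-5259

The ordinary generating function has denominator 1 - t - 4t^2.
Iterating the recurrence: a_0,…,a_{9} = -1, -3, -7, -19, -47, -123, -311, -803, -2047, -5259.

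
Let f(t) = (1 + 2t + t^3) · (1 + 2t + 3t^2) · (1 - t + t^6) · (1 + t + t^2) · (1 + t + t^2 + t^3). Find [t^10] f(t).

46

(1 + 2t + t^3) has coefficients 1,2,0,1 for degrees 0…3.
(1 + 2t + 3t^2) has coefficients 1,2,3,0,0,0,0,0,0,0,0 for degrees 0…10.
Multiplying by (1 - t + t^6) gives running coefficients 1,1,1,-3,0,0,1,2,3,0,0 for degrees 0…10.
Multiplying by (1 + t + t^2) gives running coefficients 1,2,3,-1,-2,-3,1,3,6,5,3 for degrees 0…10.
Finally multiplying by (1 + t + t^2 + t^3), the product of all factors after the first has coefficients 1,3,6,5,2,-3,-5,-1,7,15,17 for degrees 0…10.
[t^10] = 1·17 + 2·15 + 1·(-1) = 46.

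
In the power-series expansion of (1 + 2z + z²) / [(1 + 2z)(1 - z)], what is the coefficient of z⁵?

The denominator gives the recurrence a_n = −a_(n−1) + 2a_(n−2) for n ≥ 3; the numerator fixes a_0 = 1, a_1 = 1, a_2 = 2.
Iterating: 1, 1, 2, 0, 4, -4, so a_5 = -4.

-4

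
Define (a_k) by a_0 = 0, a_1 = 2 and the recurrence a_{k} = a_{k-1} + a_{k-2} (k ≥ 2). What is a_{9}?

68

The ordinary generating function has denominator 1 - x - x^2.
Iterating the recurrence: a_0,…,a_{9} = 0, 2, 2, 4, 6, 10, 16, 26, 42, 68.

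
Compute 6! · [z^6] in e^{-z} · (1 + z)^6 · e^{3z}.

The EGF product rule gives c_6 = Σ_{k_1+k_2+k_3=6} C(6; k_1,k_2,k_3) · ∏ g_i(k_i), where e^{-z} gives (-1)^k; (1+z)^6 gives the falling factorial (6)_k; e^{3z} gives (3)^k.
g_1(k) for k = 0…6: 1, -1, 1, -1, 1, -1, 1.
g_2(k) for k = 0…6: 1, 6, 30, 120, 360, 720, 720.
g_3(k) for k = 0…6: 1, 3, 9, 27, 81, 243, 729.
First combine the last two factors: h(k) = Σ_j C(k,j)·g_2(j)·g_3(k−j) for k = 0…6: 1, 9, 75, 579, 4149, 27693, 173007.
c_6 = Σ_k C(6,k)·g_1(k)·h(6−k) = 1·1·173007 + 6·(-1)·27693 + 15·1·4149 + 20·(-1)·579 + 15·1·75 + 6·(-1)·9 + 1·1·1 = 173007 − 166158 + 62235 − 11580 + 1125 − 54 + 1 = 58576.

58576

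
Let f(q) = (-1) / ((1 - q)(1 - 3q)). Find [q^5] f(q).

Partial fractions give a closed form: a_n = (1/2)·1^n + (-3/2)·3^n.
At n = 5: a_5 = -364.

-364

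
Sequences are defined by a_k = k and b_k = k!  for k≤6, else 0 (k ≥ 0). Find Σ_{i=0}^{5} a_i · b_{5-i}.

51

This is [x^5] in the product of the two ordinary generating functions.
Σ = 0·120 + 1·24 + 2·6 + 3·2 + 4·1 + 5·1 = 51.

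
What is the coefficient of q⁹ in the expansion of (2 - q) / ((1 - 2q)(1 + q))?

The denominator gives the recurrence a_n = a_(n−1) + 2a_(n−2) for n ≥ 3; the numerator fixes a_0 = 2, a_1 = 1, a_2 = 5.
Iterating: 2, 1, 5, 7, 17, 31, 65, 127, 257, 511, so a_9 = 511.

511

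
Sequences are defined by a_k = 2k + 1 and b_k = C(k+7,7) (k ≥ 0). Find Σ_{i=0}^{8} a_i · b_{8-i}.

35750

Write out a_i and b_{8-i} for i = 0,…,8 and sum the products.
Σ = 1·6435 + 3·3432 + 5·1716 + 7·792 + 9·330 + 11·120 + 13·36 + 15·8 + 17·1 = 35750.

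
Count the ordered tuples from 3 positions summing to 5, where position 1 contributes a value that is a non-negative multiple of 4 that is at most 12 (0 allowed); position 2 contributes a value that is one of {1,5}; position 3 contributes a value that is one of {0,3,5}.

2

The generating function for the choices is (1 + z^4 + z^8 + z^12)·(z + z^5)·(1 + z^3 + z^5); the count is [z^5].
(1 + z^4 + z^8 + z^12) has coefficients 1,0,0,0,1,0 for degrees 0…5.
(z + z^5) has coefficients 0,1,0,0,0,1 for degrees 0…5.
Finally multiplying by (1 + z^3 + z^5), the product of all factors after the first has coefficients 0,1,0,0,1,1 for degrees 0…5.
[z^5] = 1·1 + 1·1 = 2.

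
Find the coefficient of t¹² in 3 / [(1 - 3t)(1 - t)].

2391483

Partial fractions give a closed form: a_n = (9/2)·3^n + (-3/2)·1^n.
At n = 12: a_12 = 2391483.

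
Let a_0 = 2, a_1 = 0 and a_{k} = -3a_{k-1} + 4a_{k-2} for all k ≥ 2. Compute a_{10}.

419432

The ordinary generating function has denominator 1 + 3q - 4q^2.
Iterating the recurrence: a_0,…,a_{10} = 2, 0, 8, -24, 104, -408, 1640, -6552, 26216, -104856, 419432.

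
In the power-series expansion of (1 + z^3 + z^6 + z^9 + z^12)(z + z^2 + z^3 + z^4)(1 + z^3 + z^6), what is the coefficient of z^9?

(1 + z^3 + z^6 + z^9 + z^12) has coefficients 1,0,0,1,0,0,1,0,0,1 for degrees 0…9.
(z + z^2 + z^3 + z^4) has coefficients 0,1,1,1,1,0,0,0,0,0 for degrees 0…9.
Finally multiplying by (1 + z^3 + z^6), the product of all factors after the first has coefficients 0,1,1,1,2,1,1,2,1,1 for degrees 0…9.
[z^9] = 1·1 + 1·1 + 1·1 + 1·0 = 3.

3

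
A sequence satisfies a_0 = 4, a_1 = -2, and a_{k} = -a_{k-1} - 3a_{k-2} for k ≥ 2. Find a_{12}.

-2716

The ordinary generating function has denominator 1 + z + 3z^2.
Iterating the recurrence: a_0,…,a_{12} = 4, -2, -10, 16, 14, -62, 20, 166, -226, -272, 950, -134, -2716.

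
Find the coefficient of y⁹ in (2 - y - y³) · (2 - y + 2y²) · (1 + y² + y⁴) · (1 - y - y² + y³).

9

(2 - y - y³) has coefficients 2,-1,0,-1 for degrees 0…3.
(2 - y + 2y²) has coefficients 2,-1,2,0,0,0,0,0,0,0 for degrees 0…9.
Multiplying by (1 + y² + y⁴) gives running coefficients 2,-1,4,-1,4,-1,2,0,0,0 for degrees 0…9.
Finally multiplying by (1 - y - y² + y³), the product of all factors after the first has coefficients 2,-3,3,-2,0,0,-2,3,-3,2 for degrees 0…9.
[y⁹] = 2·2 − 1·(-3) − 1·(-2) = 9.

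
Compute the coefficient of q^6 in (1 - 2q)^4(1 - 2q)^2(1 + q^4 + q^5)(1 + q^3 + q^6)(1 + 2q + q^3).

(1 - 2q)^4 has coefficients 1,-8,24,-32,16 for degrees 0…4.
(1 - 2q)^2 has coefficients 1,-4,4,0,0,0,0 for degrees 0…6.
Multiplying by (1 + q^4 + q^5) gives running coefficients 1,-4,4,0,1,-3,0 for degrees 0…6.
Multiplying by (1 + q^3 + q^6) gives running coefficients 1,-4,4,1,-3,1,1 for degrees 0…6.
Finally multiplying by (1 + 2q + q^3), the product of all factors after the first has coefficients 1,-2,-4,10,-5,-1,4 for degrees 0…6.
[q^6] = 1·4 − 8·(-1) + 24·(-5) − 32·10 + 16·(-4) = -492.

-492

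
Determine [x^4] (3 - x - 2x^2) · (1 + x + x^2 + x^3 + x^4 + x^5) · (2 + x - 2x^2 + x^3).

2

(3 - x - 2x^2) has coefficients 3,-1,-2 for degrees 0…2.
(1 + x + x^2 + x^3 + x^4 + x^5) has coefficients 1,1,1,1,1 for degrees 0…4.
Finally multiplying by (2 + x - 2x^2 + x^3), the product of all factors after the first has coefficients 2,3,1,2,2 for degrees 0…4.
[x^4] = 3·2 − 1·2 − 2·1 = 2.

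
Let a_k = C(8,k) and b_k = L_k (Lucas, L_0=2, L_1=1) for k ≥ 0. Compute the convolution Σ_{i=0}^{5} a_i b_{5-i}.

This is [x^5] in the product of the two ordinary generating functions.
Σ = 1·11 + 8·7 + 28·4 + 56·3 + 70·1 + 56·2 = 529.

529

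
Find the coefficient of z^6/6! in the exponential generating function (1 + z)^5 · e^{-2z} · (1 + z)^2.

The EGF product rule gives c_6 = Σ_{k_1+k_2+k_3=6} C(6; k_1,k_2,k_3) · ∏ g_i(k_i), where (1+z)^5 gives the falling factorial (5)_k; e^{-2z} gives (-2)^k; (1+z)^2 gives the falling factorial (2)_k.
g_1(k) for k = 0…6: 1, 5, 20, 60, 120, 120, 0.
g_2(k) for k = 0…6: 1, -2, 4, -8, 16, -32, 64.
g_3(k) for k = 0…6: 1, 2, 2, 0, 0, 0, 0.
First combine the last two factors: h(k) = Σ_j C(k,j)·g_2(j)·g_3(k−j) for k = 0…6: 1, 0, -2, 4, 0, -32, 160.
c_6 = Σ_k C(6,k)·g_1(k)·h(6−k) = 1·1·160 + 6·5·(-32) + 20·60·4 + 15·120·(-2) = 160 − 960 + 4800 − 3600 = 400.

400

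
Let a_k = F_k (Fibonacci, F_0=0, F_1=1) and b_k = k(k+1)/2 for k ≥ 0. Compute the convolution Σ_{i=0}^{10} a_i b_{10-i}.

530

The convolution is the x^10 coefficient of A(x)B(x).
Σ = 0·55 + 1·45 + 1·36 + 2·28 + 3·21 + 5·15 + 8·10 + 13·6 + 21·3 + 34·1 + 55·0 = 530.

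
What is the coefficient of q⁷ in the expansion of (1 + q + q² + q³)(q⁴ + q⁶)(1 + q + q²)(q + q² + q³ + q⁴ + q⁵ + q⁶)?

7

(1 + q + q² + q³) has coefficients 1,1,1,1 for degrees 0…3.
(q⁴ + q⁶) has coefficients 0,0,0,0,1,0,1,0 for degrees 0…7.
Multiplying by (1 + q + q²) gives running coefficients 0,0,0,0,1,1,2,1 for degrees 0…7.
Finally multiplying by (q + q² + q³ + q⁴ + q⁵ + q⁶), the product of all factors after the first has coefficients 0,0,0,0,0,1,2,4 for degrees 0…7.
[q⁷] = 1·4 + 1·2 + 1·1 + 1·0 = 7.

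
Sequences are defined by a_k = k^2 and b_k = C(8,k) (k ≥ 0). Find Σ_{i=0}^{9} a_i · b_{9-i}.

6912

This is [x^9] in the product of the two ordinary generating functions.
Σ = 0·0 + 1·1 + 4·8 + 9·28 + 16·56 + 25·70 + 36·56 + 49·28 + 64·8 + 81·1 = 6912.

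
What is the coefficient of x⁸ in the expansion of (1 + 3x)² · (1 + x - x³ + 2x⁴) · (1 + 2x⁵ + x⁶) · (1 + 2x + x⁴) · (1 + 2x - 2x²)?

207

(1 + 3x)² has coefficients 1,6,9 for degrees 0…2.
(1 + x - x³ + 2x⁴) has coefficients 1,1,0,-1,2,0,0,0,0 for degrees 0…8.
Multiplying by (1 + 2x⁵ + x⁶) gives running coefficients 1,1,0,-1,2,2,3,1,-2 for degrees 0…8.
Multiplying by (1 + 2x + x⁴) gives running coefficients 1,3,2,-1,1,7,7,6,2 for degrees 0…8.
Finally multiplying by (1 + 2x - 2x²), the product of all factors after the first has coefficients 1,5,6,-3,-5,11,19,6,0 for degrees 0…8.
[x⁸] = 1·0 + 6·6 + 9·19 = 207.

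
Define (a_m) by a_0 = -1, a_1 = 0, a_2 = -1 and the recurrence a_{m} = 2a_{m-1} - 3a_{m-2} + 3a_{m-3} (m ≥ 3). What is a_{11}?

The ordinary generating function has denominator 1 - 2t + 3t^2 - 3t^3.
Iterating the recurrence: a_0,…,a_{11} = -1, 0, -1, -5, -7, -2, 2, -11, -34, -29, 11, 7.

7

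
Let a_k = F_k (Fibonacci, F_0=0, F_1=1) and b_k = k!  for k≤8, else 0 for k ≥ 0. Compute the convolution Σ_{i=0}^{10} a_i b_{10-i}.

53561

Write out a_i and b_{10-i} for i = 0,…,10 and sum the products.
Σ = 0·0 + 1·0 + 1·40320 + 2·5040 + 3·720 + 5·120 + 8·24 + 13·6 + 21·2 + 34·1 + 55·1 = 53561.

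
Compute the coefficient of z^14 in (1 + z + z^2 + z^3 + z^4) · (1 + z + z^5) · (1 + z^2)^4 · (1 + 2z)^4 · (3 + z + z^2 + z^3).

(1 + z + z^2 + z^3 + z^4) has coefficients 1,1,1,1,1 for degrees 0…4.
(1 + z + z^5) has coefficients 1,1,0,0,0,1,0,0,0,0,0,0,0,0,0 for degrees 0…14.
Multiplying by (1 + z^2)^4 gives running coefficients 1,1,4,4,6,7,4,8,1,7,0,4,0,1,0 for degrees 0…14.
Multiplying by (1 + 2z)^4 gives running coefficients 1,9,36,92,182,295,396,464,481,447,400,332,272,209,136 for degrees 0…14.
Finally multiplying by (3 + z + z^2 + z^3), the product of all factors after the first has coefficients 3,28,118,322,683,1195,1757,2265,2598,2682,2592,2324,1995,1631,1221 for degrees 0…14.
[z^14] = 1·1221 + 1·1631 + 1·1995 + 1·2324 + 1·2592 = 9763.

9763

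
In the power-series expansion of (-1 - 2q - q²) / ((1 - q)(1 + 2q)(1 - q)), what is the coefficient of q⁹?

44

The denominator gives the recurrence a_n = 3a_(n−2) − 2a_(n−3) for n ≥ 3; the numerator fixes a_0 = -1, a_1 = -2, a_2 = -4.
Iterating: -1, -2, -4, -4, -8, -4, -16, 4, -40, 44, so a_9 = 44.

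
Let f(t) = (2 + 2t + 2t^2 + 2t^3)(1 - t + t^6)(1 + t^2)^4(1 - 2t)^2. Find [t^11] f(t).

12

(2 + 2t + 2t^2 + 2t^3) has coefficients 2,2,2,2 for degrees 0…3.
(1 - t + t^6) has coefficients 1,-1,0,0,0,0,1,0,0,0,0,0 for degrees 0…11.
Multiplying by (1 + t^2)^4 gives running coefficients 1,-1,4,-4,6,-6,5,-4,5,-1,6,0 for degrees 0…11.
Finally multiplying by (1 - 2t)^2, the product of all factors after the first has coefficients 1,-5,12,-24,38,-46,53,-48,41,-37,30,-28 for degrees 0…11.
[t^11] = 2·(-28) + 2·30 + 2·(-37) + 2·41 = 12.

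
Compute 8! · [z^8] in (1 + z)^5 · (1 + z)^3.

The EGF product rule gives c_8 = Σ_{k_1+k_2=8} C(8; k_1,k_2) · ∏ g_i(k_i), where (1+z)^5 gives the falling factorial (5)_k; (1+z)^3 gives the falling factorial (3)_k.
g_1(k) for k = 0…8: 1, 5, 20, 60, 120, 120, 0, 0, 0.
g_2(k) for k = 0…8: 1, 3, 6, 6, 0, 0, 0, 0, 0.
c_8 = Σ_k C(8,k)·g_1(k)·g_2(8−k) = 56·120·6 = 40320.

40320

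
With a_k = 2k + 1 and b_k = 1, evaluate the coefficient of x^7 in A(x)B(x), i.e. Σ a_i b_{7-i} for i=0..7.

64

The convolution is the t^7 coefficient of A(t)B(t).
Σ = 1·1 + 3·1 + 5·1 + 7·1 + 9·1 + 11·1 + 13·1 + 15·1 = 64.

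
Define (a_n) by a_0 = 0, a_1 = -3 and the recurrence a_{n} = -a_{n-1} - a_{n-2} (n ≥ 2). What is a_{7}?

-3

The ordinary generating function has denominator 1 + x + x^2.
Iterating the recurrence: a_0,…,a_{7} = 0, -3, 3, 0, -3, 3, 0, -3.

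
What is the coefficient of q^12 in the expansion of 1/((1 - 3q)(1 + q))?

Partial fractions give a closed form: a_n = (3/4)·3^n + (1/4)·(-1)^n.
At n = 12: a_12 = 398581.

398581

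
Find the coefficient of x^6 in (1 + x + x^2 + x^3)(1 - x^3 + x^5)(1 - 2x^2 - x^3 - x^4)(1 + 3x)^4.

(1 + x + x^2 + x^3) has coefficients 1,1,1,1 for degrees 0…3.
(1 - x^3 + x^5) has coefficients 1,0,0,-1,0,1,0 for degrees 0…6.
Multiplying by (1 - 2x^2 - x^3 - x^4) gives running coefficients 1,0,-2,-2,-1,3,1 for degrees 0…6.
Finally multiplying by (1 + 3x)^4, the product of all factors after the first has coefficients 1,12,52,82,-52,-333,-395 for degrees 0…6.
[x^6] = 1·(-395) + 1·(-333) + 1·(-52) + 1·82 = -698.

-698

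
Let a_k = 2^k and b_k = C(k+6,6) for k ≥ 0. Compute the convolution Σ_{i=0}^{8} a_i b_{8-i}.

This is [x^8] in the product of the two ordinary generating functions.
Σ = 1·3003 + 2·1716 + 4·924 + 8·462 + 16·210 + 32·84 + 64·28 + 128·7 + 256·1 = 22819.

22819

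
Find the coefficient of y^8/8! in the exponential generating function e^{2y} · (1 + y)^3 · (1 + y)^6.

The EGF product rule gives c_8 = Σ_{k_1+k_2+k_3=8} C(8; k_1,k_2,k_3) · ∏ g_i(k_i), where e^{2y} gives (2)^k; (1+y)^3 gives the falling factorial (3)_k; (1+y)^6 gives the falling factorial (6)_k.
g_1(k) for k = 0…8: 1, 2, 4, 8, 16, 32, 64, 128, 256.
g_2(k) for k = 0…8: 1, 3, 6, 6, 0, 0, 0, 0, 0.
g_3(k) for k = 0…8: 1, 6, 30, 120, 360, 720, 720, 0, 0.
First combine the last two factors: h(k) = Σ_j C(k,j)·g_2(j)·g_3(k−j) for k = 0…8: 1, 9, 72, 504, 3024, 15120, 60480, 181440, 362880.
c_8 = Σ_k C(8,k)·g_1(k)·h(8−k) = 1·1·362880 + 8·2·181440 + 28·4·60480 + 56·8·15120 + 70·16·3024 + 56·32·504 + 28·64·72 + 8·128·9 + 1·256·1 = 362880 + 2903040 + 6773760 + 6773760 + 3386880 + 903168 + 129024 + 9216 + 256 = 21241984.

21241984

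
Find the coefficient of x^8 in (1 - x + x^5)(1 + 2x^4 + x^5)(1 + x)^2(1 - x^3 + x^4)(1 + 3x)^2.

(1 - x + x^5) has coefficients 1,-1,0,0,0,1 for degrees 0…5.
(1 + 2x^4 + x^5) has coefficients 1,0,0,0,2,1,0,0,0 for degrees 0…8.
Multiplying by (1 + x)^2 gives running coefficients 1,2,1,0,2,5,4,1,0 for degrees 0…8.
Multiplying by (1 - x^3 + x^4) gives running coefficients 1,2,1,-1,1,6,5,-1,-3 for degrees 0…8.
Finally multiplying by (1 + 3x)^2, the product of all factors after the first has coefficients 1,8,22,23,4,3,50,83,36 for degrees 0…8.
[x^8] = 1·36 − 1·83 + 1·23 = -24.

-24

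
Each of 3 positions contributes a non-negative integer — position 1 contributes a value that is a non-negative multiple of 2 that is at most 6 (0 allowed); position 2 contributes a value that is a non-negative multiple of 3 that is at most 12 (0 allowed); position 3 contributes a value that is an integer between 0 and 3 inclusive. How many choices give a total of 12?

The generating function for the choices is (1 + y^2 + y^4 + y^6)·(1 + y^3 + y^6 + y^9 + y^12)·(1 + y + y^2 + y^3); the count is [y^12].
(1 + y^2 + y^4 + y^6) has coefficients 1,0,1,0,1,0,1 for degrees 0…6.
(1 + y^3 + y^6 + y^9 + y^12) has coefficients 1,0,0,1,0,0,1,0,0,1,0,0,1 for degrees 0…12.
Finally multiplying by (1 + y + y^2 + y^3), the product of all factors after the first has coefficients 1,1,1,2,1,1,2,1,1,2,1,1,2 for degrees 0…12.
[y^12] = 1·2 + 1·1 + 1·1 + 1·2 = 6.

6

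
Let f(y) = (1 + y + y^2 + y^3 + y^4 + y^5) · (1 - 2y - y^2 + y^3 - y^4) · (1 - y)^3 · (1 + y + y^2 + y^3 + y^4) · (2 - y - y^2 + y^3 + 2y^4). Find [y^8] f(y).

-14

(1 + y + y^2 + y^3 + y^4 + y^5) has coefficients 1,1,1,1,1,1 for degrees 0…5.
(1 - 2y - y^2 + y^3 - y^4) has coefficients 1,-2,-1,1,-1,0,0,0,0 for degrees 0…8.
Multiplying by (1 - y)^3 gives running coefficients 1,-5,8,-3,-5,7,-4,1,0 for degrees 0…8.
Multiplying by (1 + y + y^2 + y^3 + y^4) gives running coefficients 1,-4,4,1,-4,2,3,-4,-1 for degrees 0…8.
Finally multiplying by (2 - y - y^2 + y^3 + 2y^4), the product of all factors after the first has coefficients 2,-9,11,3,-15,3,17,-15,-7 for degrees 0…8.
[y^8] = 1·(-7) + 1·(-15) + 1·17 + 1·3 + 1·(-15) + 1·3 = -14.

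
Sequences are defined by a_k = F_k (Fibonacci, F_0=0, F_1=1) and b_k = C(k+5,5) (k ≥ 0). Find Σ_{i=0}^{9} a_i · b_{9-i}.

This is [x^9] in the product of the two ordinary generating functions.
Σ = 0·2002 + 1·1287 + 1·792 + 2·462 + 3·252 + 5·126 + 8·56 + 13·21 + 21·6 + 34·1 = 5270.

5270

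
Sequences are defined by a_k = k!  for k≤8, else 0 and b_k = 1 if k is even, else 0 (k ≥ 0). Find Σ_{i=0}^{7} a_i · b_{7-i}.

5167

Write out a_i and b_{7-i} for i = 0,…,7 and sum the products.
Σ = 1·0 + 1·1 + 2·0 + 6·1 + 24·0 + 120·1 + 720·0 + 5040·1 = 5167.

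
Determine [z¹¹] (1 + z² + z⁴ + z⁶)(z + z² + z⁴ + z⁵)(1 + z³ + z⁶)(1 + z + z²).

(1 + z² + z⁴ + z⁶) has coefficients 1,0,1,0,1,0,1 for degrees 0…6.
(z + z² + z⁴ + z⁵) has coefficients 0,1,1,0,1,1,0,0,0,0,0,0 for degrees 0…11.
Multiplying by (1 + z³ + z⁶) gives running coefficients 0,1,1,0,2,2,0,2,2,0,1,1 for degrees 0…11.
Finally multiplying by (1 + z + z²), the product of all factors after the first has coefficients 0,1,2,2,3,4,4,4,4,4,3,2 for degrees 0…11.
[z¹¹] = 1·2 + 1·4 + 1·4 + 1·4 = 14.

14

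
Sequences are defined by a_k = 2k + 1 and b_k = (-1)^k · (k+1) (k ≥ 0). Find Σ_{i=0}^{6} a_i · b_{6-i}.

4

Write out a_i and b_{6-i} for i = 0,…,6 and sum the products.
Σ = 1·7 + 3·(-6) + 5·5 + 7·(-4) + 9·3 + 11·(-2) + 13·1 = 4.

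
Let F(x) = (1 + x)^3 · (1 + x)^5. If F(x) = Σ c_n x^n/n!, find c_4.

The EGF product rule gives c_4 = Σ_{k_1+k_2=4} C(4; k_1,k_2) · ∏ g_i(k_i), where (1+x)^3 gives the falling factorial (3)_k; (1+x)^5 gives the falling factorial (5)_k.
g_1(k) for k = 0…4: 1, 3, 6, 6, 0.
g_2(k) for k = 0…4: 1, 5, 20, 60, 120.
c_4 = Σ_k C(4,k)·g_1(k)·g_2(4−k) = 1·1·120 + 4·3·60 + 6·6·20 + 4·6·5 = 120 + 720 + 720 + 120 = 1680.

1680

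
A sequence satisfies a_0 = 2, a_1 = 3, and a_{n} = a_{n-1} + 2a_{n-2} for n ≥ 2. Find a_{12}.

The ordinary generating function has denominator 1 - q - 2q^2.
Iterating the recurrence: a_0,…,a_{12} = 2, 3, 7, 13, 27, 53, 107, 213, 427, 853, 1707, 3413, 6827.

6827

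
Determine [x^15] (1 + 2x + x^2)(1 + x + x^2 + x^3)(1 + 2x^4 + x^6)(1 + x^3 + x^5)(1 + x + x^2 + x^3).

40

(1 + 2x + x^2) has coefficients 1,2,1 for degrees 0…2.
(1 + x + x^2 + x^3) has coefficients 1,1,1,1,0,0,0,0,0,0,0,0,0,0,0,0 for degrees 0…15.
Multiplying by (1 + 2x^4 + x^6) gives running coefficients 1,1,1,1,2,2,3,3,1,1,0,0,0,0,0,0 for degrees 0…15.
Multiplying by (1 + x^3 + x^5) gives running coefficients 1,1,1,2,3,4,5,6,4,6,5,4,4,1,1,0 for degrees 0…15.
Finally multiplying by (1 + x + x^2 + x^3), the product of all factors after the first has coefficients 1,2,3,5,7,10,14,18,19,21,21,19,19,14,10,6 for degrees 0…15.
[x^15] = 1·6 + 2·10 + 1·14 = 40.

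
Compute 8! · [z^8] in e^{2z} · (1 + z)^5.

The EGF product rule gives c_8 = Σ_{k_1+k_2=8} C(8; k_1,k_2) · ∏ g_i(k_i), where e^{2z} gives (2)^k; (1+z)^5 gives the falling factorial (5)_k.
g_1(k) for k = 0…8: 1, 2, 4, 8, 16, 32, 64, 128, 256.
g_2(k) for k = 0…8: 1, 5, 20, 60, 120, 120, 0, 0, 0.
c_8 = Σ_k C(8,k)·g_1(k)·g_2(8−k) = 56·8·120 + 70·16·120 + 56·32·60 + 28·64·20 + 8·128·5 + 1·256·1 = 53760 + 134400 + 107520 + 35840 + 5120 + 256 = 336896.

336896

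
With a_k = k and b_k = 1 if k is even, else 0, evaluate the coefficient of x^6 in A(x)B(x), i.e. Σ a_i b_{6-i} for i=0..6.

The convolution is the x^6 coefficient of A(x)B(x).
Σ = 0·1 + 1·0 + 2·1 + 3·0 + 4·1 + 5·0 + 6·1 = 12.

12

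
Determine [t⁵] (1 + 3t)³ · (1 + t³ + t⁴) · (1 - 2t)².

(1 + 3t)³ has coefficients 1,9,27,27 for degrees 0…3.
(1 + t³ + t⁴) has coefficients 1,0,0,1,1,0 for degrees 0…5.
Finally multiplying by (1 - 2t)², the product of all factors after the first has coefficients 1,-4,4,1,-3,0 for degrees 0…5.
[t⁵] = 1·0 + 9·(-3) + 27·1 + 27·4 = 108.

108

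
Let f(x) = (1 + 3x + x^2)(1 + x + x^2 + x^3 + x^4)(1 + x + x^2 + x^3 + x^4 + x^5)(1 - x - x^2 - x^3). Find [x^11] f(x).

(1 + 3x + x^2) has coefficients 1,3,1 for degrees 0…2.
(1 + x + x^2 + x^3 + x^4) has coefficients 1,1,1,1,1,0,0,0,0,0,0,0 for degrees 0…11.
Multiplying by (1 + x + x^2 + x^3 + x^4 + x^5) gives running coefficients 1,2,3,4,5,5,4,3,2,1,0,0 for degrees 0…11.
Finally multiplying by (1 - x - x^2 - x^3), the product of all factors after the first has coefficients 1,1,0,-2,-4,-7,-10,-11,-10,-8,-6,-3 for degrees 0…11.
[x^11] = 1·(-3) + 3·(-6) + 1·(-8) = -29.

-29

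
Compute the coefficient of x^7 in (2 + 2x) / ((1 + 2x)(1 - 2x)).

Partial fractions give a closed form: a_n = (1/2)·(-2)^n + (3/2)·2^n.
At n = 7: a_7 = 128.

128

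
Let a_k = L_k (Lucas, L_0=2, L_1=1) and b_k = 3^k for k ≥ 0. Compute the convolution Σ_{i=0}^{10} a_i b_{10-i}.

This is [x^10] in the product of the two ordinary generating functions.
Σ = 2·59049 + 1·19683 + 3·6561 + 4·2187 + 7·729 + 11·243 + 18·81 + 29·27 + 47·9 + 76·3 + 123·1 = 177003.

177003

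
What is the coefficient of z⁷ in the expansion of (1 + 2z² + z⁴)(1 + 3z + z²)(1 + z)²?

(1 + 2z² + z⁴) has coefficients 1,0,2,0,1 for degrees 0…4.
(1 + 3z + z²) has coefficients 1,3,1,0,0,0,0,0 for degrees 0…7.
Finally multiplying by (1 + z)², the product of all factors after the first has coefficients 1,5,8,5,1,0,0,0 for degrees 0…7.
[z⁷] = 1·0 + 2·0 + 1·5 = 5.

5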